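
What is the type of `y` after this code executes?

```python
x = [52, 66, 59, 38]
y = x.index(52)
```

list.index() returns int

int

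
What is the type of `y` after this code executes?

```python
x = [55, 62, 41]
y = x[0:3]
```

Slicing a list returns a list

list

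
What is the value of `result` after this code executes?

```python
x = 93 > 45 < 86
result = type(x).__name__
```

x is bool; result = 'bool'

'bool'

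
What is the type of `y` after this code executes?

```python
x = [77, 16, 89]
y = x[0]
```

Indexing list[int] returns int

int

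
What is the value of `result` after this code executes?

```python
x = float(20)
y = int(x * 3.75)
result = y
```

x = 20.0; y = 75; result = 75

75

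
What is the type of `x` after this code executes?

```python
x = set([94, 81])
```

set() constructor returns set

set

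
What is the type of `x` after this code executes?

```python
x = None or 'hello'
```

'or' with None returns the other truthy value (str)

str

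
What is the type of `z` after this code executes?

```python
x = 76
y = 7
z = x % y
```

int % int = int

int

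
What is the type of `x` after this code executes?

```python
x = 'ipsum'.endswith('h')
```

str.endswith() returns bool

bool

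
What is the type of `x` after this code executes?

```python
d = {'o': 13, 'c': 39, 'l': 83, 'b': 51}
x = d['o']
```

Accessing dict[str, int] with str key returns int

int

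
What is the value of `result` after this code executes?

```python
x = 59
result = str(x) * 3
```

x = 59; result = '595959'

'595959'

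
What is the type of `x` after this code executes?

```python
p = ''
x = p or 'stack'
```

'or' returns first truthy value (str)

str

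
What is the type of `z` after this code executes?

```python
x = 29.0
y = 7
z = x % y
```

float % int = float

float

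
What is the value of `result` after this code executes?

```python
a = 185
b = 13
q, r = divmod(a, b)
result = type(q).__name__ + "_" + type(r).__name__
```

a is int; b is int; q is int; r is int; result = 'int_int'

'int_int'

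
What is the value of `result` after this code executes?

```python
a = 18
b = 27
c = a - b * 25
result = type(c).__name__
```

a is int; b is int; c is int; result = 'int'

'int'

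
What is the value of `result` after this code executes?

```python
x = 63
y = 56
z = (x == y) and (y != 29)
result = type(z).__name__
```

x is int; y is int; z is bool; result = 'bool'

'bool'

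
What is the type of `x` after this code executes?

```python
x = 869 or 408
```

'or' returns first truthy value (int)

int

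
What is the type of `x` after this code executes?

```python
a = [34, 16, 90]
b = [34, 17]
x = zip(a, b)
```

zip() returns a zip object

zip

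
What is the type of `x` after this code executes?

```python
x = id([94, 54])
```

id() returns int

int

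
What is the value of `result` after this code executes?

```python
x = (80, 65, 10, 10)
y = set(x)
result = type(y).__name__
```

x is tuple; y is set; result = 'set'

'set'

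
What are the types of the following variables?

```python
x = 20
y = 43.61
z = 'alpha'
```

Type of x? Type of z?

x is assigned a bare integer (no decimal point), so it is an int; z is assigned a quoted string literal, so it is a str

int, str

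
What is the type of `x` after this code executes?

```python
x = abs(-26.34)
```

abs() of float returns float

float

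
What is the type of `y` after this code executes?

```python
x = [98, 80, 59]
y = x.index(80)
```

list.index() returns int

int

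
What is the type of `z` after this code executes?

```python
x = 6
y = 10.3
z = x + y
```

int + float = float

float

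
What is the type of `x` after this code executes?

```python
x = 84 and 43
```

'and' with truthy values returns last operand (int)

int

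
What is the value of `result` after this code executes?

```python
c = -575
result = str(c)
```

c = -575; result = '-575'

'-575'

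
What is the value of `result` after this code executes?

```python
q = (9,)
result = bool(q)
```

q = (9,); result = True

True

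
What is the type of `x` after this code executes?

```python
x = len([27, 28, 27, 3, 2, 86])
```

len() always returns int

int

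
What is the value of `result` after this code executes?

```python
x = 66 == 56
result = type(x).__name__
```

x is bool; result = 'bool'

'bool'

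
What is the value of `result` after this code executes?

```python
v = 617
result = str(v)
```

v = 617; result = '617'

'617'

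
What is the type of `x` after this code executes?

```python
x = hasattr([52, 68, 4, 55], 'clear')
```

hasattr() returns bool

bool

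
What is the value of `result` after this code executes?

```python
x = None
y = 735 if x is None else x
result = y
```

x = None; y = 735; result = 735

735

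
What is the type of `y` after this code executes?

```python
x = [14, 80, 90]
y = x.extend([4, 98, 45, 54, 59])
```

list.extend() returns None

NoneType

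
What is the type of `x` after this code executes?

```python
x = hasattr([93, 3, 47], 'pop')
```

hasattr() returns bool

bool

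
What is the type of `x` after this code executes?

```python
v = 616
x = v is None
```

'is' comparison returns bool

bool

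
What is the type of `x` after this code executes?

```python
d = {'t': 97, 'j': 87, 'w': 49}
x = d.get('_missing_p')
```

dict.get() returns None when key not found

NoneType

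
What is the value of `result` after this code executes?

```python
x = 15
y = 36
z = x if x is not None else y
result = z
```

x = 15; y = 36; z = 15; result = 15

15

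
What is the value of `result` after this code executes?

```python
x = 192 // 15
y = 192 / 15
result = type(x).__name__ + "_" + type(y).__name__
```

x is int; y is float; result = 'int_float'

'int_float'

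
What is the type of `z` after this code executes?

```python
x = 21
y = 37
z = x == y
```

Equality comparison returns bool

bool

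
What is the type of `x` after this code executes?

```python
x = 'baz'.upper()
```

str.upper() returns str

str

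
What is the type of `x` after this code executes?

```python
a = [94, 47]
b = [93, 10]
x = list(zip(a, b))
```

list(zip()) returns a list of tuples

list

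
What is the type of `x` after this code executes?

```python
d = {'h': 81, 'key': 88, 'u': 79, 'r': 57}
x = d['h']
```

Accessing dict[str, int] with str key returns int

int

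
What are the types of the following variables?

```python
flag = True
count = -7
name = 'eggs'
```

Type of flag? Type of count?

flag is assigned the constant True, which has type bool; count is assigned a bare integer (no decimal point), so it is an int

bool, int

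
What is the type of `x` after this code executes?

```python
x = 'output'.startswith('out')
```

str.startswith() returns bool

bool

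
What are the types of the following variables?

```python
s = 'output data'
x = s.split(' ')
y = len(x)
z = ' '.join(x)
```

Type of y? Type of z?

len() returns int; str.join() returns str

int, str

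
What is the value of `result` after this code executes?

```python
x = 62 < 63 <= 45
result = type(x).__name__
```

x is bool; result = 'bool'

'bool'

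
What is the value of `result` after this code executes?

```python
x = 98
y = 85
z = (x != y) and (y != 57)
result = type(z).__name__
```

x is int; y is int; z is bool; result = 'bool'

'bool'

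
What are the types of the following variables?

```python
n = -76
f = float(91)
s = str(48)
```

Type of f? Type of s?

f is assigned the result of calling float(), which returns a float; s is assigned the result of calling str(), which returns a str

float, str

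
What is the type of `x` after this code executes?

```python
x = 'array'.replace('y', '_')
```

str.replace() returns str

str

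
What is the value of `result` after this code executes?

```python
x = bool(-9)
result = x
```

x = True; result = True

True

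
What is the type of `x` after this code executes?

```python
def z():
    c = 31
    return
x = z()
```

Bare return returns None

NoneType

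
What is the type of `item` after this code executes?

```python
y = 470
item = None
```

None has type NoneType

NoneType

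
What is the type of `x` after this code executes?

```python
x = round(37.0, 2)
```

round() with decimal places returns float

float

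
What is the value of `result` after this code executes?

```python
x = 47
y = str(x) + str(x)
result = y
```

x = 47; y = '4747'; result = '4747'

'4747'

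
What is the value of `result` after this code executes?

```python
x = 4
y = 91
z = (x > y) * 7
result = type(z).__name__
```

x is int; y is int; z is int; result = 'int'

'int'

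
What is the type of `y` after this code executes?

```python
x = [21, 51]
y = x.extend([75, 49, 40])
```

list.extend() returns None

NoneType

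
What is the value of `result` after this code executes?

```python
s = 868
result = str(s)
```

s = 868; result = '868'

'868'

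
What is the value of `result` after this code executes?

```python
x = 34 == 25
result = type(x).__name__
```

x is bool; result = 'bool'

'bool'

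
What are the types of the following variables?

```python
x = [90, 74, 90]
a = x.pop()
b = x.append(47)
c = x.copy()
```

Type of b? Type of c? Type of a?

append() returns None; copy() returns list; pop() returns element

NoneType, list, int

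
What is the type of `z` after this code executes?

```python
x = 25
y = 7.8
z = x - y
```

int - float = float

float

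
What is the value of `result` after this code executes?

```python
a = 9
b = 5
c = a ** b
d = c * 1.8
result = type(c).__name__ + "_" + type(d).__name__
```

a is int; b is int; c is int; d is float; result = 'int_float'

'int_float'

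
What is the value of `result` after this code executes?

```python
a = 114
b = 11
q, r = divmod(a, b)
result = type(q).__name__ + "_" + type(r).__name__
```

a is int; b is int; q is int; r is int; result = 'int_int'

'int_int'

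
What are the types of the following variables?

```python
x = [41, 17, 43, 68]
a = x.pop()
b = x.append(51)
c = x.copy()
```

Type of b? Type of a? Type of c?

append() returns None; pop() returns element; copy() returns list

NoneType, int, list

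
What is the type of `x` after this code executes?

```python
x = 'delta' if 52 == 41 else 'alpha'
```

Both branches of conditional are str

str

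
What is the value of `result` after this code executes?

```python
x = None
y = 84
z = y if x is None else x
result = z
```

x = None; y = 84; z = 84; result = 84

84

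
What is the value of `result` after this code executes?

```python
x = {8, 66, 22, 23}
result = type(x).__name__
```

x is set; result = 'set'

'set'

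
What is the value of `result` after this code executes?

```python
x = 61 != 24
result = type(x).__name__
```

x is bool; result = 'bool'

'bool'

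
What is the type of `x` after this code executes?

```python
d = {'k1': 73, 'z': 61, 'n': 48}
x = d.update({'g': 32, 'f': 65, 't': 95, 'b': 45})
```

dict.update() returns None

NoneType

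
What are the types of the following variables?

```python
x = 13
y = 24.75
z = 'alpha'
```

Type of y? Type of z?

y is assigned a number with a decimal point, so it is a float; z is assigned a quoted string literal, so it is a str

float, str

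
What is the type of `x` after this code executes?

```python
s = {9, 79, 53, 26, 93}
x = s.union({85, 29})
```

set.union() returns a new set

set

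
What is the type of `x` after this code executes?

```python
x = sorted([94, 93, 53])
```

sorted() always returns list

list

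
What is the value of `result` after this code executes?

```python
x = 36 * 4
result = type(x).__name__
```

x is int; result = 'int'

'int'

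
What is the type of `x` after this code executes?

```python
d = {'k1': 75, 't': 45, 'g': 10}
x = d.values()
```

.values() returns dict_values view

dict_values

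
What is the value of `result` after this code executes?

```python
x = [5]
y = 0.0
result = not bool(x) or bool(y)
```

x = [5]; y = 0.0; result = False

False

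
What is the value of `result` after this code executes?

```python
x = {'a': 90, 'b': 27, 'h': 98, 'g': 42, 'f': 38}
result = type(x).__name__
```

x is dict; result = 'dict'

'dict'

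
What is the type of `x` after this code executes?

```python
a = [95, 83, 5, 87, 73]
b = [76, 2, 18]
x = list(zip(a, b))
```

list(zip()) returns a list of tuples

list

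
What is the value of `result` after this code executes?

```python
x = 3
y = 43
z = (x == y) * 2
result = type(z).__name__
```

x is int; y is int; z is int; result = 'int'

'int'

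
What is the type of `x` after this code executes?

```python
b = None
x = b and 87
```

'and' returns first falsy value (None)

NoneType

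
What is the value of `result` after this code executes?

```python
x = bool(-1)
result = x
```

x = True; result = True

True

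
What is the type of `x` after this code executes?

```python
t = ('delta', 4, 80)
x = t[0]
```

Index 0 of tuple is a str literal

str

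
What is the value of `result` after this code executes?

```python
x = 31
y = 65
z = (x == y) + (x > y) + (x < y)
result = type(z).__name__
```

x is int; y is int; z is int; result = 'int'

'int'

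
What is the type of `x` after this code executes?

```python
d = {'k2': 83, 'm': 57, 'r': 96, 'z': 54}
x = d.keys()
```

.keys() returns dict_keys view

dict_keys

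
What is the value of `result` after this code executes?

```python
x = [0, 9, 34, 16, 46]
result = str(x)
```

x = [0, 9, 34, 16, 46]; result = '[0, 9, 34, 16, 46]'

'[0, 9, 34, 16, 46]'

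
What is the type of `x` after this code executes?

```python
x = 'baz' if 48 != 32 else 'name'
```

Both branches of conditional are str

str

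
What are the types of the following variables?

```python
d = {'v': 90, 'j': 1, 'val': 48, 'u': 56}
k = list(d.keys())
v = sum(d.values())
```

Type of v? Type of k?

sum of ints is int; list() converts to list

int, list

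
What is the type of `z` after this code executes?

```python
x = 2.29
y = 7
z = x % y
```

float % int = float

float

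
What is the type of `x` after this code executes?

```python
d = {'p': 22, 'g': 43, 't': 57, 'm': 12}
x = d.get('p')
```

dict.get() returns value type when found

int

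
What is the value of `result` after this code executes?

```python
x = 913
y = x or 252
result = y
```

x = 913; y = 913; result = 913

913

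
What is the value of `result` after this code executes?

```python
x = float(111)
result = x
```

x = 111.0; result = 111.0

111.0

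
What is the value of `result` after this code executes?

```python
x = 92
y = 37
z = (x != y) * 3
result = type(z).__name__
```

x is int; y is int; z is int; result = 'int'

'int'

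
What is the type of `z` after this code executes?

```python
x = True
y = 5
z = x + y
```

bool + int = int (bool is subclass of int)

int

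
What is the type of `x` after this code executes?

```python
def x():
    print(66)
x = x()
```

Function without return returns None

NoneType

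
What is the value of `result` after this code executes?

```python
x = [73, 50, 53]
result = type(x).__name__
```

x is list; result = 'list'

'list'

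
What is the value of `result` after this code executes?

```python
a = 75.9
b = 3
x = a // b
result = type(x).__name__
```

a is float; b is int; x is float; result = 'float'

'float'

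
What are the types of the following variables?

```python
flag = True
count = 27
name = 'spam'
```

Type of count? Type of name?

count is assigned a bare integer (no decimal point), so it is an int; name is assigned a quoted string literal, so it is a str

int, str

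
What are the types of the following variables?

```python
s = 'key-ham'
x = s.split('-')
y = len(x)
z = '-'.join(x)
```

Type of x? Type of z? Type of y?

str.split() returns list; str.join() returns str; len() returns int

list, str, int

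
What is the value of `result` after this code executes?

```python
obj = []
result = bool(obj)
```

obj = []; result = False

False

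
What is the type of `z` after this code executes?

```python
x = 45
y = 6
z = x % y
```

int % int = int

int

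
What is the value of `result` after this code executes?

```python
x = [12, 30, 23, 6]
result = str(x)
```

x = [12, 30, 23, 6]; result = '[12, 30, 23, 6]'

'[12, 30, 23, 6]'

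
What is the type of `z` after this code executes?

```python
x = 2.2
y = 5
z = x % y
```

float % int = float

float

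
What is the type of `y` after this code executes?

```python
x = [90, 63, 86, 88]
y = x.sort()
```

list.sort() returns None (mutates in place)

NoneType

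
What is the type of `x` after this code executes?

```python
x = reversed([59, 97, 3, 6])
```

reversed() on a list returns list_reverseiterator

list_reverseiterator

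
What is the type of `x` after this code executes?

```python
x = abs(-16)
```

abs() of int returns int

int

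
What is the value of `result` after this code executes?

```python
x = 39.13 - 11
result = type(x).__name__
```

x is float; result = 'float'

'float'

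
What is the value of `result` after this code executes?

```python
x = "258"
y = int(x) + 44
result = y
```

x = '258'; y = 302; result = 302

302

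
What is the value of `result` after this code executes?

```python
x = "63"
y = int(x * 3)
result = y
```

x = '63'; y = 636363; result = 636363

636363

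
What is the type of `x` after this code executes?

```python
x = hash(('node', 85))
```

hash() returns int

int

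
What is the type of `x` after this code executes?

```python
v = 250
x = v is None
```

'is' comparison returns bool

bool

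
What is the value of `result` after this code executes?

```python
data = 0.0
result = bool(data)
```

data = 0.0; result = False

False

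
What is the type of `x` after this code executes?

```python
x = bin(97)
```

bin() returns str representation

str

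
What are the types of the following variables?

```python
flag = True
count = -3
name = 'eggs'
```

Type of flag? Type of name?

flag is assigned the constant True, which has type bool; name is assigned a quoted string literal, so it is a str

bool, str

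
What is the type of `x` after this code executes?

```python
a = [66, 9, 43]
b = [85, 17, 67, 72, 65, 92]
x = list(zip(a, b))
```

list(zip()) returns a list of tuples

list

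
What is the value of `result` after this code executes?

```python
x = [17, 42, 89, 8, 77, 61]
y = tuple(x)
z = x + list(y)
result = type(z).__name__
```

x is list; y is tuple; z is list; result = 'list'

'list'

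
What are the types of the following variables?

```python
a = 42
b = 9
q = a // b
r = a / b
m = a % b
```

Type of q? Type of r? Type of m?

// returns int; / returns float; % of ints returns int

int, float, int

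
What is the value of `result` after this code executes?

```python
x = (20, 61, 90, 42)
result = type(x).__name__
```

x is tuple; result = 'tuple'

'tuple'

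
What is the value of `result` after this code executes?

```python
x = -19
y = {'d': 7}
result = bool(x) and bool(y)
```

x = -19; y = {'d': 7}; result = True

True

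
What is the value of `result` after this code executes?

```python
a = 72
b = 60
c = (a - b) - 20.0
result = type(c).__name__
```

a is int; b is int; c is float; result = 'float'

'float'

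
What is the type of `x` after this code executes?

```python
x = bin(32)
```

bin() returns str representation

str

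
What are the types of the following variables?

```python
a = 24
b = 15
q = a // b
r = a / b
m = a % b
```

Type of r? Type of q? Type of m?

/ returns float; // returns int; % of ints returns int

float, int, int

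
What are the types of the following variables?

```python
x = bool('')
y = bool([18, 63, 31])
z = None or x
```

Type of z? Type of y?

None or bool returns the bool; bool() returns bool

bool, bool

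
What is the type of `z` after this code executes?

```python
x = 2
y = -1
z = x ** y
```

int ** negative = float

float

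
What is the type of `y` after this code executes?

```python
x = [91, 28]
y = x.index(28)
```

list.index() returns int

int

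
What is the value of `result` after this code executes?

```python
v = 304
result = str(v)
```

v = 304; result = '304'

'304'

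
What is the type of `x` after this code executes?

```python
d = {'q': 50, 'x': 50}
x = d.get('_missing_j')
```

dict.get() returns None when key not found

NoneType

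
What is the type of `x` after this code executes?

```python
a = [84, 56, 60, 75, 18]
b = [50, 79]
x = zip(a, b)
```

zip() returns a zip object

zip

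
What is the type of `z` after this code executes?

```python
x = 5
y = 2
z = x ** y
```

positive int ** positive int = int

int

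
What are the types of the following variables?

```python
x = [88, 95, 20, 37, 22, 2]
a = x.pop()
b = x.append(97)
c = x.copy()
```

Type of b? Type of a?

append() returns None; pop() returns element

NoneType, int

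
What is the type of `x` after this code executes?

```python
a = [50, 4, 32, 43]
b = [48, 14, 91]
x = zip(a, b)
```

zip() returns a zip object

zip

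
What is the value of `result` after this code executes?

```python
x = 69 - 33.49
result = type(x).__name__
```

x is float; result = 'float'

'float'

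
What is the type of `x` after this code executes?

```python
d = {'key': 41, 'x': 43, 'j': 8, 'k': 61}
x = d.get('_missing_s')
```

dict.get() returns None when key not found

NoneType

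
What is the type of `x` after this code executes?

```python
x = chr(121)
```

chr() returns str (single char)

str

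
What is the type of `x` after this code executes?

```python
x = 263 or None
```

'or' returns first truthy value

int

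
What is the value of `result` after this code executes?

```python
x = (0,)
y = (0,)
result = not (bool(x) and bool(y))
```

x = (0,); y = (0,); result = False

False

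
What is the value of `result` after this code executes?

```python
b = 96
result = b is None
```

b = 96; result = False

False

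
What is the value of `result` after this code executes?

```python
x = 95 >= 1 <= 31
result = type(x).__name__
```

x is bool; result = 'bool'

'bool'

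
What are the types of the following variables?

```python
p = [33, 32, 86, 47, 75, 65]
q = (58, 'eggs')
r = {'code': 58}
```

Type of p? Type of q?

p is assigned a list literal (square brackets); q is assigned a tuple (parenthesized, comma-separated values)

list, tuple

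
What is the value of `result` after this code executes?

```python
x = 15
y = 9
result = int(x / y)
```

x = 15; y = 9; result = 1

1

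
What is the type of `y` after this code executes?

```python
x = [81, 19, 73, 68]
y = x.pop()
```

list.pop() returns the popped element

int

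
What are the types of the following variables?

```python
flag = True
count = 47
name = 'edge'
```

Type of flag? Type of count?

flag is assigned the constant True, which has type bool; count is assigned a bare integer (no decimal point), so it is an int

bool, int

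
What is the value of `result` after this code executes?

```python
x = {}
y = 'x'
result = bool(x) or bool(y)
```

x = {}; y = 'x'; result = True

True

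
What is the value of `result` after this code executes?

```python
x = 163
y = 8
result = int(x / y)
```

x = 163; y = 8; result = 20

20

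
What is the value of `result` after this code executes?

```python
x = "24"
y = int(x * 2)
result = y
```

x = '24'; y = 2424; result = 2424

2424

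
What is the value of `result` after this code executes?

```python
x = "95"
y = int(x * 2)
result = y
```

x = '95'; y = 9595; result = 9595

9595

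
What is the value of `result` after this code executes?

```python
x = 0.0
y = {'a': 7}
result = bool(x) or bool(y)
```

x = 0.0; y = {'a': 7}; result = True

True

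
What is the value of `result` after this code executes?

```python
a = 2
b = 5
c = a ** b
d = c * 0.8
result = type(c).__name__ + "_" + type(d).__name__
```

a is int; b is int; c is int; d is float; result = 'int_float'

'int_float'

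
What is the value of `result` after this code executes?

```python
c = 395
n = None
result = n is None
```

c = 395; n = None; result = True

True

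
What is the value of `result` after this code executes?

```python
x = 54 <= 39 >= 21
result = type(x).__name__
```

x is bool; result = 'bool'

'bool'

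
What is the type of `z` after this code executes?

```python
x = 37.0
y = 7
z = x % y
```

float % int = float

float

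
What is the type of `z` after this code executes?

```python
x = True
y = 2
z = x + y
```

bool + int = int (bool is subclass of int)

int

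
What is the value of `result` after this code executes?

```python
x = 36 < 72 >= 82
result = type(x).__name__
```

x is bool; result = 'bool'

'bool'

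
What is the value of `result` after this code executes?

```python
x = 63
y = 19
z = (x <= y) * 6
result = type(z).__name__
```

x is int; y is int; z is int; result = 'int'

'int'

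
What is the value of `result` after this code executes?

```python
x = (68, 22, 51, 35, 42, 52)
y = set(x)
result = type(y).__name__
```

x is tuple; y is set; result = 'set'

'set'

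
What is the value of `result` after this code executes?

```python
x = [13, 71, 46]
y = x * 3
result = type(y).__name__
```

x is list; y is list; result = 'list'

'list'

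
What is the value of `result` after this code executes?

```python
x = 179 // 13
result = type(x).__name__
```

x is int; result = 'int'

'int'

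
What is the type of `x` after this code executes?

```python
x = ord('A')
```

ord() returns int (code point)

int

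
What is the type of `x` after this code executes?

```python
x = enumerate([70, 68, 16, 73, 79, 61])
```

enumerate() returns an enumerate object

enumerate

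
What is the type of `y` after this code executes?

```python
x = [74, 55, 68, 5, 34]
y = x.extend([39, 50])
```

list.extend() returns None

NoneType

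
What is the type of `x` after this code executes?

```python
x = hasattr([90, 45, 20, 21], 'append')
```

hasattr() returns bool

bool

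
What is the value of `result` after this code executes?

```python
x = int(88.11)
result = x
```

x = 88; result = 88

88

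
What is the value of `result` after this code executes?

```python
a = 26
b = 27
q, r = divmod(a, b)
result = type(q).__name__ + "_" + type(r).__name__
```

a is int; b is int; q is int; r is int; result = 'int_int'

'int_int'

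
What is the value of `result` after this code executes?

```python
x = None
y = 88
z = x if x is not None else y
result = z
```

x = None; y = 88; z = 88; result = 88

88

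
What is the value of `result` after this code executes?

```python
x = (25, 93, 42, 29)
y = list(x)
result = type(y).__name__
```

x is tuple; y is list; result = 'list'

'list'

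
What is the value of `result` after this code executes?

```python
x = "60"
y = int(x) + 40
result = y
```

x = '60'; y = 100; result = 100

100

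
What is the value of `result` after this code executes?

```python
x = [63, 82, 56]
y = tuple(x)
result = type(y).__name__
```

x is list; y is tuple; result = 'tuple'

'tuple'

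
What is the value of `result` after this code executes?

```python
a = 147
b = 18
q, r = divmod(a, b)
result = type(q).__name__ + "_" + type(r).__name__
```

a is int; b is int; q is int; r is int; result = 'int_int'

'int_int'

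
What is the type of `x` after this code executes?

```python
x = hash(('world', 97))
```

hash() returns int

int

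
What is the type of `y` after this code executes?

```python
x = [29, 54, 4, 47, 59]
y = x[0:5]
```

Slicing a list returns a list

list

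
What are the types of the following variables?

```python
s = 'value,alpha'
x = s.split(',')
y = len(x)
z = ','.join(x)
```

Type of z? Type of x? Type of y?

str.join() returns str; str.split() returns list; len() returns int

str, list, int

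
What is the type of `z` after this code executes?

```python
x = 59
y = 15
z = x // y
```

int // int = int

int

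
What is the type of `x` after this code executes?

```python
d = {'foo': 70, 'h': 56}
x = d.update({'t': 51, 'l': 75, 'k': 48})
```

dict.update() returns None

NoneType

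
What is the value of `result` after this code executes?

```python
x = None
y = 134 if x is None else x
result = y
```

x = None; y = 134; result = 134

134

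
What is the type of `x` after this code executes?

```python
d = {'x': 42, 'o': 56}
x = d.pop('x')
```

dict.pop() returns the value

int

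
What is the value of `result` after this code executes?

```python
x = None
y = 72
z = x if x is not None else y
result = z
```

x = None; y = 72; z = 72; result = 72

72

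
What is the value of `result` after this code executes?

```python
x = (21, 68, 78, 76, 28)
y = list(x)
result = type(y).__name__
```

x is tuple; y is list; result = 'list'

'list'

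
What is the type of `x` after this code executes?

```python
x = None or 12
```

'or' with None returns the other truthy value

int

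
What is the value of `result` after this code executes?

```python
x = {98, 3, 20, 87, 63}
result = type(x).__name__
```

x is set; result = 'set'

'set'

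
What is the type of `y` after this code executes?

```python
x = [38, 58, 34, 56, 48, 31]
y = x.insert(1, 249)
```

list.insert() returns None

NoneType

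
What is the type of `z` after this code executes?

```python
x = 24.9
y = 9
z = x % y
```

float % int = float

float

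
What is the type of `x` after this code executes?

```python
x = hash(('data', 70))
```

hash() returns int

int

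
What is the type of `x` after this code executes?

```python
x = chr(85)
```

chr() returns str (single char)

str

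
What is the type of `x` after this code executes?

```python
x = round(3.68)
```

round() with no decimal places returns int

int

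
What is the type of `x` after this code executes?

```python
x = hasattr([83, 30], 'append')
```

hasattr() returns bool

bool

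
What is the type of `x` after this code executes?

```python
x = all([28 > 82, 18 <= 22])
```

all() returns bool

bool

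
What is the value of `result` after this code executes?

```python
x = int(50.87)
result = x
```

x = 50; result = 50

50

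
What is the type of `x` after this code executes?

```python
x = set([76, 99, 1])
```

set() constructor returns set

set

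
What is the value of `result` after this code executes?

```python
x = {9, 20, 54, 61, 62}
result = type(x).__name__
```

x is set; result = 'set'

'set'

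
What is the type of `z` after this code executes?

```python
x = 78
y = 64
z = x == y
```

Equality comparison returns bool

bool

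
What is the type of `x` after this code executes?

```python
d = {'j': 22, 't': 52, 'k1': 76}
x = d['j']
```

Accessing dict[str, int] with str key returns int

int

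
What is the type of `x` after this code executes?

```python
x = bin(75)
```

bin() returns str representation

str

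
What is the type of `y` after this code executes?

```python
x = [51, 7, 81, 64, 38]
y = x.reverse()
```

list.reverse() returns None

NoneType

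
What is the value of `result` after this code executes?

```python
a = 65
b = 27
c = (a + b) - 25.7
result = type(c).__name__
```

a is int; b is int; c is float; result = 'float'

'float'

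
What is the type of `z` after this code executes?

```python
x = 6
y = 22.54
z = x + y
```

int + float = float

float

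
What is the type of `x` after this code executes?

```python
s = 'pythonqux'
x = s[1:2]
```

Slicing a str returns str

str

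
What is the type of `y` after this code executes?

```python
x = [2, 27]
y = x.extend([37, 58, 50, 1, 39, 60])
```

list.extend() returns None

NoneType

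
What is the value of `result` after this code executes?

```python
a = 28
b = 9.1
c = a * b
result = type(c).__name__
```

a is int; b is float; c is float; result = 'float'

'float'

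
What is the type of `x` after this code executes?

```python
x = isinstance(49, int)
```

isinstance() returns bool

bool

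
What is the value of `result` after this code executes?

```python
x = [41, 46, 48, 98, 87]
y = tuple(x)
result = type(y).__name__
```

x is list; y is tuple; result = 'tuple'

'tuple'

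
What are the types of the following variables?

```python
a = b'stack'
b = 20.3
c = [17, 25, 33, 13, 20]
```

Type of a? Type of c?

a is assigned a bytes literal (b'...' prefix); c is assigned a list literal (square brackets)

bytes, list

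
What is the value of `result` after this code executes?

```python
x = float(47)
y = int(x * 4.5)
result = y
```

x = 47.0; y = 211; result = 211

211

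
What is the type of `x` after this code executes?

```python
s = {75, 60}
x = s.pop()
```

Popping from set[int] returns int

int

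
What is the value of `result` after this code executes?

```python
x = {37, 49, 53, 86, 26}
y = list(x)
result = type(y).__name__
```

x is set; y is list; result = 'list'

'list'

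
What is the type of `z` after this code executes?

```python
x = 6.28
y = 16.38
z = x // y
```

float // float = float

float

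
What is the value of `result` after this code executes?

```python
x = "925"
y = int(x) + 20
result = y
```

x = '925'; y = 945; result = 945

945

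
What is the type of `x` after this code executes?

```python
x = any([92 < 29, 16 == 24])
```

any() returns bool

bool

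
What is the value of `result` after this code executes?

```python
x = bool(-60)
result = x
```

x = True; result = True

True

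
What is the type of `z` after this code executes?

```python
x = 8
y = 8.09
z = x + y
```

int + float = float

float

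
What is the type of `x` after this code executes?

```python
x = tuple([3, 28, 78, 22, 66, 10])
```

tuple() constructor returns tuple

tuple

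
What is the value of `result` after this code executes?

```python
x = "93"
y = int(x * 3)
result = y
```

x = '93'; y = 939393; result = 939393

939393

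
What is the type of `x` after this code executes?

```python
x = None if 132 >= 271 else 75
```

132 >= 271 is False, so the else branch is taken

int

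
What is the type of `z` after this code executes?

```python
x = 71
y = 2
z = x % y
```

int % int = int

int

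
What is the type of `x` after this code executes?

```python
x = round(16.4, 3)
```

round() with decimal places returns float

float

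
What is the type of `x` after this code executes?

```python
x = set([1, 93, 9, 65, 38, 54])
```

set() constructor returns set

set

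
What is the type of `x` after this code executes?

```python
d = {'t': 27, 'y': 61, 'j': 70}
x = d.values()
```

.values() returns dict_values view

dict_values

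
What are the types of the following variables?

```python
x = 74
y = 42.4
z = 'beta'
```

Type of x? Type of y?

x is assigned a bare integer (no decimal point), so it is an int; y is assigned a number with a decimal point, so it is a float

int, float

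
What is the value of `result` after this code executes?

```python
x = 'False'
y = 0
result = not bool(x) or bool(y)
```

x = 'False'; y = 0; result = False

False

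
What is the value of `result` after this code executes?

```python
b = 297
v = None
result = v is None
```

b = 297; v = None; result = True

True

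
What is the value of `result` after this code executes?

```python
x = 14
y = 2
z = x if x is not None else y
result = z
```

x = 14; y = 2; z = 14; result = 14

14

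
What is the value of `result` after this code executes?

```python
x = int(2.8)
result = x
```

x = 2; result = 2

2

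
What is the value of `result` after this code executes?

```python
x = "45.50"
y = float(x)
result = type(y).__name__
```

x is str; y is float; result = 'float'

'float'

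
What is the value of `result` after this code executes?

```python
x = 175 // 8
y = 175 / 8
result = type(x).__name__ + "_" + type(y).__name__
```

x is int; y is float; result = 'int_float'

'int_float'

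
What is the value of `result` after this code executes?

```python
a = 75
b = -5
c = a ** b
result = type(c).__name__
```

a is int; b is int; c is float; result = 'float'

'float'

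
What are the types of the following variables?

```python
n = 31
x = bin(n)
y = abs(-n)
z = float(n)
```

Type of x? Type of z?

bin() returns str; float() returns float

str, float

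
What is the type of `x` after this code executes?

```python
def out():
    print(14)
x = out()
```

Function without return returns None

NoneType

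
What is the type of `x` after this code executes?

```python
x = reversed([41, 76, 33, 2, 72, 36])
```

reversed() on a list returns list_reverseiterator

list_reverseiterator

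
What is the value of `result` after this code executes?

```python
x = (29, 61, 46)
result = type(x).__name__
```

x is tuple; result = 'tuple'

'tuple'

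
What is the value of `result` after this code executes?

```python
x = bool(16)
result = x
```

x = True; result = True

True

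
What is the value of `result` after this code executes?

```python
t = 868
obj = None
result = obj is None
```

t = 868; obj = None; result = True

True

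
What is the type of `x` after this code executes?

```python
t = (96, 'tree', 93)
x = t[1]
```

Index 1 of tuple is a str literal

str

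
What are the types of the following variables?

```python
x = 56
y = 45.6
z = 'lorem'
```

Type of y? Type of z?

y is assigned a number with a decimal point, so it is a float; z is assigned a quoted string literal, so it is a str

float, str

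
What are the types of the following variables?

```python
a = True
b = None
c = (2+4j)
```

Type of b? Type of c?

b is assigned None, whose type is NoneType; c is assigned (2+4j), an int plus an imaginary literal (j suffix), which evaluates to complex

NoneType, complex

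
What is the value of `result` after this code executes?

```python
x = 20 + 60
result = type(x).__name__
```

x is int; result = 'int'

'int'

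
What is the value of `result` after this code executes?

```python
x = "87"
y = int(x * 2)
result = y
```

x = '87'; y = 8787; result = 8787

8787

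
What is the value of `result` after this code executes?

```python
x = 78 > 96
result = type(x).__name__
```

x is bool; result = 'bool'

'bool'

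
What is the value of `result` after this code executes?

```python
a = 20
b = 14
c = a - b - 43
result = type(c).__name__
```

a is int; b is int; c is int; result = 'int'

'int'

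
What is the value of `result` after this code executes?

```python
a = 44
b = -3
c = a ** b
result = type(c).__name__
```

a is int; b is int; c is float; result = 'float'

'float'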